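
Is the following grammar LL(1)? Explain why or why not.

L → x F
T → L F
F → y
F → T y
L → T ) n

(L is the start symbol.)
Relevant sets:
  FIRST(T) = { 'x' }

For L:
  PREDICT(L → x F) = { 'x' }
  PREDICT(L → T ')' n) = { 'x' }
For F:
  PREDICT(F → y) = { 'y' }
  PREDICT(F → T y) = { 'x' }
T has a single production, so nothing to check there.

Conflict found: Predict set conflict for L: { 'x' }
The grammar is NOT LL(1).

Answer: No. Predict set conflict for L: { 'x' }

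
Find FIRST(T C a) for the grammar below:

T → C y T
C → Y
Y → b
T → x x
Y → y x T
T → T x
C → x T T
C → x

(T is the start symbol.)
FIRST sets of the non-terminals involved (from the grammar, by fixed-point iteration):
  FIRST(T) = { 'b', 'x', 'y' }

To compute FIRST(T C a), process the symbols left to right:
Symbol T is a non-terminal. Add FIRST(T) \ {ε} = { 'b', 'x', 'y' }
T is not nullable (ε ∉ FIRST(T)), so stop here.
FIRST(T C a) = { 'b', 'x', 'y' }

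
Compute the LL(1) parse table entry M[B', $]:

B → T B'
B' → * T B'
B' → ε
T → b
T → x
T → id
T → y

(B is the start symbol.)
To find M[B', $], we find productions for B' where $ is in the predict set (PREDICT(N → α) = (FIRST(α) \ {ε}) ∪ (FOLLOW(N) if α ⇒* ε)).

Relevant sets:
  FOLLOW(B') = { $ }

B' → * T B': PREDICT = { '*' }
B' → ε: PREDICT = { $ }
  $ is in predict set, so this production goes in M[B', $]

M[B', $] = B' → ε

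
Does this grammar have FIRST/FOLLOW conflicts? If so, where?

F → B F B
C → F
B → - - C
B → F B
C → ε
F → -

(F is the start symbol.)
A FIRST/FOLLOW conflict occurs when a non-terminal N has a nullable alternative N → β (β ⇒* ε) and another alternative N → α with FIRST(α) ∩ FOLLOW(N) ≠ ∅: on such a lookahead the parser cannot decide between expanding α and letting N vanish via β.

Nullable non-terminals: C.
FIRST sets used below: FIRST(F) = { '-' }

C: nullable alternative(s) C → ε; FOLLOW(C) = { $, '-' }
  C → F: FIRST \ {ε} = { '-' } — overlaps FOLLOW(C) on { '-' }: CONFLICT
  C → ε: FIRST \ {ε} = { } — this is the only nullable alternative, skip

B, F have no nullable alternative, so no FIRST/FOLLOW check is needed there.

So the grammar has 1 FIRST/FOLLOW conflict (marked CONFLICT above).

Answer: Yes. C → F with FOLLOW(C) on { '-' }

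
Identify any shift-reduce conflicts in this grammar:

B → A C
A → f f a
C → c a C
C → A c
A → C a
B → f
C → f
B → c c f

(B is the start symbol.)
Yes — I5: [B → f .] vs [A → f . f a]; I12: [C → c a C .] vs [A → C . a]; I14: [C → f .] vs [A → f . f a]; I17: [B → A C .] vs [A → C . a]; I18: [C → A c .] vs [C → c . a C]

Augment with B' → B and build the canonical LR(0) collection (I0 = CLOSURE({[B' → . B]}), then GOTO on every symbol after a dot until no new states appear). It has 19 states:
  I0: { [A → . C a], [A → . f f a], [B → . A C], [B → . c c f], [B → . f], [B' → . B], [C → . A c], [C → . c a C], [C → . f] }  — shift
  I1: { [A → . C a], [A → . f f a], [B → A . C], [C → . A c], [C → . c a C], [C → . f], [C → A . c] }  — shift
  I2: { [B' → B .] }  — accept
  I3: { [A → C . a] }  — shift
  I4: { [B → c . c f], [C → c . a C] }  — shift
  I5: { [A → f . f a], [B → f .], [C → f .] }  — shift, 2 reduces
  I6: { [A → f f . a] }  — shift
  I7: { [A → f f a .] }  — reduce
  I8: { [A → . C a], [A → . f f a], [C → . A c], [C → . c a C], [C → . f], [C → c a . C] }  — shift
  I9: { [B → c c . f] }  — shift
  I10: { [B → c c f .] }  — reduce
  I11: { [C → A . c] }  — shift
  I12: { [A → C . a], [C → c a C .] }  — shift, reduce
  I13: { [C → c . a C] }  — shift
  I14: { [A → f . f a], [C → f .] }  — shift, reduce
  I15: { [A → C a .] }  — reduce
  I16: { [C → A c .] }  — reduce
  I17: { [A → C . a], [B → A C .] }  — shift, reduce
  I18: { [C → A c .], [C → c . a C] }  — shift, reduce

I5 contains reduce items [B → f .], [C → f .] and shift item [A → f . f a] — shift-reduce conflict.
I12 contains reduce item [C → c a C .] and shift item [A → C . a] — shift-reduce conflict.
I14 contains reduce item [C → f .] and shift item [A → f . f a] — shift-reduce conflict.
I17 contains reduce item [B → A C .] and shift item [A → C . a] — shift-reduce conflict.
I18 contains reduce item [C → A c .] and shift item [C → c . a C] — shift-reduce conflict.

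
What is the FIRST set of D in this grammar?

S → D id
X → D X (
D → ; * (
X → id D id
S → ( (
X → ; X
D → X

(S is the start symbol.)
FIRST sets of the other non-terminals involved (by the same procedure, iterated to a fixed point):
  FIRST(X) = { ';', 'id' }

From D → ; * (:
  - ';' is a terminal: add ';' and stop
From D → X:
  - X is a non-terminal: add FIRST(X) \ {ε} = { ';', 'id' }
    X is not nullable, so stop

Collecting: FIRST(D) = { ';', 'id' }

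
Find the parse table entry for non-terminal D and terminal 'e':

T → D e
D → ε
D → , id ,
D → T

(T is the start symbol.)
To find M[D, 'e'], we find productions for D where 'e' is in the predict set (PREDICT(N → α) = (FIRST(α) \ {ε}) ∪ (FOLLOW(N) if α ⇒* ε)).

Relevant sets:
  FIRST(T) = { ',', 'e' }
  FOLLOW(D) = { 'e' }

D → ε: PREDICT = { 'e' }
  'e' is in predict set, so this production goes in M[D, 'e']
D → , id ,: PREDICT = { ',' }
D → T: PREDICT = { ',', 'e' }
  'e' is in predict set, so this production goes in M[D, 'e']

M[D, 'e'] = D → ε, D → T  (a multiply-defined cell — the grammar is not LL(1))

Answer: D → ε, D → T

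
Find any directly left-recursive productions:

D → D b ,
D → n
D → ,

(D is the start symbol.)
Direct left recursion occurs when N → N α for some non-terminal N (the right-hand side begins with the left-hand side itself).

D → D b ,: LEFT RECURSIVE (starts with D)
D → n: starts with n
D → ,: starts with ','

The grammar has direct left recursion on: D.

Answer: Yes, D is left-recursive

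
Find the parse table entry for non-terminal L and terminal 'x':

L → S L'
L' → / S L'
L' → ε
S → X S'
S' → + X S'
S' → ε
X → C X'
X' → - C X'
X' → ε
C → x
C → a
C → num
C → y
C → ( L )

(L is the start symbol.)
L → S L'

To find M[L, 'x'], we find productions for L where 'x' is in the predict set (PREDICT(N → α) = (FIRST(α) \ {ε}) ∪ (FOLLOW(N) if α ⇒* ε)).

Relevant sets:
  FIRST(S) = { '(', 'a', 'num', 'x', 'y' }

L → S L': PREDICT = { '(', 'a', 'num', 'x', 'y' }
  'x' is in predict set, so this production goes in M[L, 'x']

M[L, 'x'] = L → S L'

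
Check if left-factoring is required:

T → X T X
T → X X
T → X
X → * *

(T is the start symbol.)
Left-factoring is needed when two productions for the same non-terminal
share a common prefix on the right-hand side.

Productions for T:
  T → X T X
  T → X X
  T → X

Found common prefix 'X' in productions for T

Answer: Yes, T has productions with common prefix 'X'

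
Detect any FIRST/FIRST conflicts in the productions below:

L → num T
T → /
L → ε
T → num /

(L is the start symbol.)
No FIRST/FIRST conflicts.

Productions for L:
  L → num T: FIRST = { 'num' }
  L → ε: FIRST = { ε }
Productions for T:
  T → /: FIRST = { '/' }
  T → num /: FIRST = { 'num' }

All alternatives of each non-terminal have pairwise disjoint FIRST sets.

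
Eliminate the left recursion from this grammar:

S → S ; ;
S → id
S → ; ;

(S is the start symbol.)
S → id S'
S → ; ; S'
S' → ; ; S'
S' → ε

S is directly left-recursive. The standard transformation for
  A → A α₁ | ... | A α_m | β₁ | ... | β_n
is
  A  → β₁ A' | ... | β_n A'
  A' → α₁ A' | ... | α_m A' | ε

S → id becomes S → id S'
S → ; ; becomes S → ; ; S'
S → S ; ; becomes S' → ; ; S'
Add S' → ε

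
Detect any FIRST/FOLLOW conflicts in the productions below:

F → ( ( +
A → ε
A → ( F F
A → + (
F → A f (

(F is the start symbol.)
Nullable non-terminals: A.

A: nullable alternative(s) A → ε; FOLLOW(A) = { 'f' }
  A → ε: FIRST \ {ε} = { } — this is the only nullable alternative, skip
  A → ( F F: FIRST \ {ε} = { '(' } — disjoint from FOLLOW(A)
  A → + (: FIRST \ {ε} = { '+' } — disjoint from FOLLOW(A)

F has no nullable alternative, so no FIRST/FOLLOW check is needed there.

No FIRST/FOLLOW conflicts found.

Answer: No FIRST/FOLLOW conflicts.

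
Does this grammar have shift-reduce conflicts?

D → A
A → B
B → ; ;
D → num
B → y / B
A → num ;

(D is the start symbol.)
A shift-reduce conflict occurs when an LR(0) state has both:
  - a complete (reduce) item [A → α .] (dot at the end), and
  - a shift item [B → β . c γ] (dot before a terminal).

Augment with D' → D and build the canonical LR(0) collection (I0 = CLOSURE({[D' → . D]}), then GOTO on every symbol after a dot until no new states appear). It has 11 states:
  I0: { [A → . B], [A → . num ;], [B → . ; ;], [B → . y / B], [D → . A], [D → . num], [D' → . D] }  — shift
  I1: { [B → ; . ;] }  — shift
  I2: { [D → A .] }  — reduce
  I3: { [A → B .] }  — reduce
  I4: { [D' → D .] }  — accept
  I5: { [A → num . ;], [D → num .] }  — shift, reduce
  I6: { [B → y . / B] }  — shift
  I7: { [B → . ; ;], [B → . y / B], [B → y / . B] }  — shift
  I8: { [B → y / B .] }  — reduce
  I9: { [A → num ; .] }  — reduce
  I10: { [B → ; ; .] }  — reduce

I5 contains reduce item [D → num .] and shift item [A → num . ;] — shift-reduce conflict.

Answer: Yes — I5: [D → num .] vs [A → num . ;]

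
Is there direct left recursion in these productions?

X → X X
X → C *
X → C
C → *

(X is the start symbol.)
Direct left recursion occurs when N → N α for some non-terminal N (the right-hand side begins with the left-hand side itself).

X → X X: LEFT RECURSIVE (starts with X)
X → C *: starts with C
X → C: starts with C
C → *: starts with '*'

The grammar has direct left recursion on: X.

Answer: Yes, X is left-recursive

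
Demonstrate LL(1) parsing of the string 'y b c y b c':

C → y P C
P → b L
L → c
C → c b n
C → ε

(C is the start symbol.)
LL(1) parsing maintains a stack (initially the start symbol over $) and the input. At each step: if the stack top is a terminal, match it against the current input token; if it is a non-terminal N, replace it with the RHS of M[N, lookahead] (the unique production whose predict set contains the lookahead).

Stack is shown with the top on the left.

Stack    Input          Action
------------------------------
C $      y b c y b c $  output C → y P C
y P C $  y b c y b c $  match 'y'
P C $    b c y b c $    output P → b L
b L C $  b c y b c $    match 'b'
L C $    c y b c $      output L → c
c C $    c y b c $      match 'c'
C $      y b c $        output C → y P C
y P C $  y b c $        match 'y'
P C $    b c $          output P → b L
b L C $  b c $          match 'b'
L C $    c $            output L → c
c C $    c $            match 'c'
C $      $              output C → ε
$        $              accept

The string is accepted.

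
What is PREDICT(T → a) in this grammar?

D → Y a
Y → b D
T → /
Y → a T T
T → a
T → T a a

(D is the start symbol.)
PREDICT(T → a) = (FIRST(RHS) \ {ε}) ∪ (FOLLOW(T) if ε ∈ FIRST(RHS), i.e. RHS ⇒* ε)
FIRST(a) = { 'a' }
ε ∉ FIRST(a), so FOLLOW(T) is not added.
PREDICT(T → a) = { 'a' }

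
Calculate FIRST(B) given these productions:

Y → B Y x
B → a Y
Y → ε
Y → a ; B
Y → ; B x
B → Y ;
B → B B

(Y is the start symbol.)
{ ';', 'a' }

FIRST sets of the other non-terminals involved (by the same procedure, iterated to a fixed point):
  FIRST(Y) = { ';', 'a', ε }

From B → a Y:
  - a is a terminal: add 'a' and stop
From B → Y ;:
  - Y is a non-terminal: add FIRST(Y) \ {ε} = { ';', 'a' }
    Y is nullable, so continue to the next symbol
  - ';' is a terminal: add ';' and stop
From B → B B:
  - B is the symbol being defined: contributes nothing new
    B is not nullable, so stop

Collecting: FIRST(B) = { ';', 'a' }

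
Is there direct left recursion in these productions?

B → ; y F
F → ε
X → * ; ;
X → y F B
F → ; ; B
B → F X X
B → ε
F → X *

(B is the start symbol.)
Direct left recursion occurs when N → N α for some non-terminal N (the right-hand side begins with the left-hand side itself).

B → ; y F: starts with ';'
F → ε: starts with ε
X → * ; ;: starts with '*'
X → y F B: starts with y
F → ; ; B: starts with ';'
B → F X X: starts with F
B → ε: starts with ε
F → X *: starts with X

No direct left recursion found.

Answer: No direct left recursion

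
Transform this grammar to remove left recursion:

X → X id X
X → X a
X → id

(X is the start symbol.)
X is directly left-recursive. The standard transformation for
  A → A α₁ | ... | A α_m | β₁ | ... | β_n
is
  A  → β₁ A' | ... | β_n A'
  A' → α₁ A' | ... | α_m A' | ε

X → id becomes X → id X'
X → X id X becomes X' → id X X'
X → X a becomes X' → a X'
Add X' → ε

Resulting grammar:
X → id X'
X' → id X X'
X' → a X'
X' → ε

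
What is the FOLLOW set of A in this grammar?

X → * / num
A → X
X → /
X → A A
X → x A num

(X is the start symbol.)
{ $, '*', '/', 'num', 'x' }

To compute FOLLOW(A), find every occurrence of A on a right-hand side N → α A β: add FIRST(β) \ {ε}, and if β is empty or nullable also add FOLLOW(N). Iterate to a fixed point.

In X → A A: A is followed by A, add FIRST(A) \ {ε} = { '*', '/', 'x' }
In X → A A: A is at the end, add FOLLOW(X)
In X → x A num: A is followed by num, add FIRST(num) \ {ε} = { 'num' }

The FOLLOW sets referred to above (computed the same way, to a fixed point):
  FOLLOW(X) = { $, '*', '/', 'num', 'x' }

Taking the union: FOLLOW(A) = { $, '*', '/', 'num', 'x' }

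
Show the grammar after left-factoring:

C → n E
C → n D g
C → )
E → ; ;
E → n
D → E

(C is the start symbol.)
Left-factoring transforms A → αβ₁ | αβ₂ into A → αA' and A' → β₁ | β₂
(α is the longest common prefix among the alternatives). Repeat until
no nonterminal has two alternatives with a common prefix.

Round 1: C has alternatives sharing prefix 'n'. Introduce C': C → n C'
  Add: C' → E
  Add: C' → D g

No remaining common prefixes — done.

Resulting grammar:
C → n C'
C' → E
C' → D g
C → )
E → ; ;
E → n
D → E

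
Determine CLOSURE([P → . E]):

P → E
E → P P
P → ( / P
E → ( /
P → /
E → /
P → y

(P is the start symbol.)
{ [E → . ( /], [E → . /], [E → . P P], [P → . ( / P], [P → . /], [P → . E], [P → . y] }

To compute CLOSURE, for each item [A → α.Bβ] where B is a non-terminal, add [B → .γ] for all productions B → γ; repeat for the newly added items until nothing changes.

Start with: [P → . E]
  [P → . E] has the dot before E: add [E → . P P], [E → . ( /], [E → . /]
  [E → . P P] has the dot before P: add [P → . ( / P], [P → . /], [P → . y]
No further items can be added.

CLOSURE = { [E → . ( /], [E → . /], [E → . P P], [P → . ( / P], [P → . /], [P → . E], [P → . y] }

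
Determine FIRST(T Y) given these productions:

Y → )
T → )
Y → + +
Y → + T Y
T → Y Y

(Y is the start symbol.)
{ ')', '+' }

FIRST sets of the non-terminals involved (from the grammar, by fixed-point iteration):
  FIRST(T) = { ')', '+' }

To compute FIRST(T Y), process the symbols left to right:
Symbol T is a non-terminal. Add FIRST(T) \ {ε} = { ')', '+' }
T is not nullable (ε ∉ FIRST(T)), so stop here.
FIRST(T Y) = { ')', '+' }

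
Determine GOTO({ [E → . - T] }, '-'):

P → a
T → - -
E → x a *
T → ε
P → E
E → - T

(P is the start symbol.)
{ [E → - . T], [T → . - -], [T → .] }

GOTO(I, '-') = CLOSURE({ [A → αX.β] : [A → α.Xβ] ∈ I, X = '-' })

Items with dot before '-', with the dot advanced:
  [E → . - T] → [E → - . T]
Closure of the advanced items:
  [E → - . T] has the dot before T: add [T → . - -], [T → .]

GOTO = { [E → - . T], [T → . - -], [T → .] }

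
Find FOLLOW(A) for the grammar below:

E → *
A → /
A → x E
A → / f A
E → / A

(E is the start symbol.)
{ $ }

To compute FOLLOW(A), find every occurrence of A on a right-hand side N → α A β: add FIRST(β) \ {ε}, and if β is empty or nullable also add FOLLOW(N). Iterate to a fixed point.

In A → / f A: A is at the end; this adds FOLLOW(A) to itself — nothing new
In E → / A: A is at the end, add FOLLOW(E)

The FOLLOW sets referred to above (computed the same way, to a fixed point):
  FOLLOW(E) = { $ }

Taking the union: FOLLOW(A) = { $ }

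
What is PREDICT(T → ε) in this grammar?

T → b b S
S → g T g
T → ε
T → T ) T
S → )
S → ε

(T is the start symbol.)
PREDICT(T → ε) = (FIRST(RHS) \ {ε}) ∪ (FOLLOW(T) if ε ∈ FIRST(RHS), i.e. RHS ⇒* ε)
The right-hand side is ε (FIRST(ε) = { ε }), so the predict set is FOLLOW(T) = { $, ')', 'g' }
PREDICT(T → ε) = { $, ')', 'g' }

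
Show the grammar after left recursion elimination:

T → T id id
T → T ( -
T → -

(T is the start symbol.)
T is directly left-recursive. The standard transformation for
  A → A α₁ | ... | A α_m | β₁ | ... | β_n
is
  A  → β₁ A' | ... | β_n A'
  A' → α₁ A' | ... | α_m A' | ε

T → - becomes T → - T'
T → T id id becomes T' → id id T'
T → T ( - becomes T' → ( - T'
Add T' → ε

Resulting grammar:
T → - T'
T' → id id T'
T' → ( - T'
T' → ε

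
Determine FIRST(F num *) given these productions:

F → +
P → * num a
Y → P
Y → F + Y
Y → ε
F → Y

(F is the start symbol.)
{ '*', '+', 'num' }

FIRST sets of the non-terminals involved (from the grammar, by fixed-point iteration):
  FIRST(F) = { '*', '+', ε }

To compute FIRST(F num *), process the symbols left to right:
Symbol F is a non-terminal. Add FIRST(F) \ {ε} = { '*', '+' }
F is nullable (ε ∈ FIRST(F)), continue to the next symbol.
Symbol num is a terminal. Add 'num' and stop.
FIRST(F num *) = { '*', '+', 'num' }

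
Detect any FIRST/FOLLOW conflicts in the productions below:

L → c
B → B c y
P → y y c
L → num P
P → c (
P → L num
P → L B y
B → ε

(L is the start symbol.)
Yes. B → B c y with FOLLOW(B) on { 'c' }

Nullable non-terminals: B.
FIRST sets used below: FIRST(B) = { 'c', ε }

B: nullable alternative(s) B → ε; FOLLOW(B) = { 'c', 'y' }
  B → B c y: FIRST \ {ε} = { 'c' } — overlaps FOLLOW(B) on { 'c' }: CONFLICT
  B → ε: FIRST \ {ε} = { } — this is the only nullable alternative, skip

L, P have no nullable alternative, so no FIRST/FOLLOW check is needed there.

So the grammar has 1 FIRST/FOLLOW conflict (marked CONFLICT above).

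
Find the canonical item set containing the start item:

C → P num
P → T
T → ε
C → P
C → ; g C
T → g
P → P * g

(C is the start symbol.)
First, augment the grammar with C' → C
I₀ = CLOSURE({ [C' → . C] }):
  [C' → . C] has the dot before C: add [C → . P num], [C → . P], [C → . ; g C]
  [C → . P num] has the dot before P: add [P → . T], [P → . P * g]
  [P → . T] has the dot before T: add [T → .], [T → . g]
No further items can be added.

I₀ = { [C → . ; g C], [C → . P num], [C → . P], [C' → . C], [P → . P * g], [P → . T], [T → . g], [T → .] }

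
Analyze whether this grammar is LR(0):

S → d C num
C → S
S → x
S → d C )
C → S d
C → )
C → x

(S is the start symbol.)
No. Shift-reduce conflict between [C → S .] and [C → S . d]

A grammar is LR(0) if no state in the canonical LR(0) collection has:
  - both a shift item (dot before a terminal) and a complete item (shift-reduce conflict), or
  - two or more complete items (reduce-reduce conflict; the accept item [S' → S .] counts as a complete item here).

Augment with S' → S and build the canonical LR(0) collection (I0 = CLOSURE({[S' → . S]}), then GOTO on every symbol after a dot until no new states appear). It has 11 states:
  I0: { [S → . d C )], [S → . d C num], [S → . x], [S' → . S] }  — shift
  I1: { [S' → S .] }  — accept
  I2: { [C → . )], [C → . S d], [C → . S], [C → . x], [S → . d C )], [S → . d C num], [S → . x], [S → d . C )], [S → d . C num] }  — shift
  I3: { [S → x .] }  — reduce
  I4: { [C → ) .] }  — reduce
  I5: { [S → d C . )], [S → d C . num] }  — shift
  I6: { [C → S . d], [C → S .] }  — shift, reduce
  I7: { [C → x .], [S → x .] }  — 2 reduces
  I8: { [C → S d .] }  — reduce
  I9: { [S → d C ) .] }  — reduce
  I10: { [S → d C num .] }  — reduce

Conflict in state I6:
  Shift-reduce conflict between [C → S .] and [C → S . d]
So the grammar is NOT LR(0).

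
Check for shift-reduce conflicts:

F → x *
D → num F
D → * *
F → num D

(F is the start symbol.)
No shift-reduce conflicts

Augment with F' → F and build the canonical LR(0) collection (I0 = CLOSURE({[F' → . F]}), then GOTO on every symbol after a dot until no new states appear). It has 10 states:
  I0: { [F → . num D], [F → . x *], [F' → . F] }  — shift
  I1: { [F' → F .] }  — accept
  I2: { [D → . * *], [D → . num F], [F → num . D] }  — shift
  I3: { [F → x . *] }  — shift
  I4: { [F → x * .] }  — reduce
  I5: { [D → * . *] }  — shift
  I6: { [F → num D .] }  — reduce
  I7: { [D → num . F], [F → . num D], [F → . x *] }  — shift
  I8: { [D → num F .] }  — reduce
  I9: { [D → * * .] }  — reduce

No state contains both a complete item and a shift item.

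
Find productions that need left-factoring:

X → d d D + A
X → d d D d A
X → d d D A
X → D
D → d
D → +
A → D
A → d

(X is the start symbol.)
Left-factoring is needed when two productions for the same non-terminal
share a common prefix on the right-hand side.

Productions for X:
  X → d d D + A
  X → d d D d A
  X → d d D A
  X → D
Productions for D:
  D → d
  D → +
Productions for A:
  A → D
  A → d

Found common prefix 'd d D' in productions for X

Answer: Yes, X has productions with common prefix 'd d D'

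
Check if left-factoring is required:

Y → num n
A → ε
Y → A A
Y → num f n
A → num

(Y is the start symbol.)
Yes, Y has productions with common prefix 'num'

Left-factoring is needed when two productions for the same non-terminal
share a common prefix on the right-hand side.

Productions for Y:
  Y → num n
  Y → A A
  Y → num f n
Productions for A:
  A → ε
  A → num

Found common prefix 'num' in productions for Y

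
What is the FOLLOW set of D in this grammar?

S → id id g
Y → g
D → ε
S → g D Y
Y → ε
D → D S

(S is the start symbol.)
In S → g D Y: D is followed by Y, add FIRST(Y) \ {ε} = { 'g' }
  Y is nullable, so also add FOLLOW(S)
In D → D S: D is followed by S, add FIRST(S) \ {ε} = { 'g', 'id' }

The FOLLOW sets referred to above (computed the same way, to a fixed point):
  FOLLOW(S) = { $, 'g', 'id' }

Taking the union: FOLLOW(D) = { $, 'g', 'id' }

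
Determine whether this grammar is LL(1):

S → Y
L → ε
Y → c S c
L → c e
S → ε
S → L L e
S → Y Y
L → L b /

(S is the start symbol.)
A grammar is LL(1) if for each non-terminal N with multiple productions, the predict sets of those productions are pairwise disjoint, where PREDICT(N → α) = (FIRST(α) \ {ε}) ∪ (FOLLOW(N) if α ⇒* ε).

Relevant sets:
  FIRST(Y) = { 'c' }
  FIRST(L) = { 'b', 'c', ε }
  FOLLOW(S) = { $, 'c' }
  FOLLOW(L) = { 'b', 'c', 'e' }

For S:
  PREDICT(S → Y) = { 'c' }
  PREDICT(S → ε) = { $, 'c' }
  PREDICT(S → L L e) = { 'b', 'c', 'e' }
  PREDICT(S → Y Y) = { 'c' }
For L:
  PREDICT(L → ε) = { 'b', 'c', 'e' }
  PREDICT(L → c e) = { 'c' }
  PREDICT(L → L b '/') = { 'b', 'c' }
Y has a single production, so nothing to check there.

Conflict found: Predict set conflict for S: { 'c' }
The grammar is NOT LL(1).

Answer: No. Predict set conflict for S: { 'c' }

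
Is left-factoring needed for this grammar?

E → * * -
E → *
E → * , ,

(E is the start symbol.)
Yes, E has productions with common prefix '*'

Left-factoring is needed when two productions for the same non-terminal
share a common prefix on the right-hand side.

Productions for E:
  E → * * -
  E → *
  E → * , ,

Found common prefix '*' in productions for E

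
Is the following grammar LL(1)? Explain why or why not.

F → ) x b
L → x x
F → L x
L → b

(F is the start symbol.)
Relevant sets:
  FIRST(L) = { 'b', 'x' }

For F:
  PREDICT(F → ')' x b) = { ')' }
  PREDICT(F → L x) = { 'b', 'x' }
For L:
  PREDICT(L → x x) = { 'x' }
  PREDICT(L → b) = { 'b' }

All predict sets are disjoint. The grammar IS LL(1).

Answer: Yes, the grammar is LL(1).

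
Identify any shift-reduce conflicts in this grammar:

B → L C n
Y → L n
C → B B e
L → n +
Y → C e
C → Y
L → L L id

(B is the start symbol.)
A shift-reduce conflict occurs when an LR(0) state has both:
  - a complete (reduce) item [A → α .] (dot at the end), and
  - a shift item [B → β . c γ] (dot before a terminal).

Augment with B' → B and build the canonical LR(0) collection (I0 = CLOSURE({[B' → . B]}), then GOTO on every symbol after a dot until no new states appear). It has 15 states:
  I0: { [B → . L C n], [B' → . B], [L → . L L id], [L → . n +] }  — shift
  I1: { [B' → B .] }  — accept
  I2: { [B → . L C n], [B → L . C n], [C → . B B e], [C → . Y], [L → . L L id], [L → . n +], [L → L . L id], [Y → . C e], [Y → . L n] }  — shift
  I3: { [L → n . +] }  — shift
  I4: { [L → n + .] }  — reduce
  I5: { [B → . L C n], [C → B . B e], [L → . L L id], [L → . n +] }  — shift
  I6: { [B → L C . n], [Y → C . e] }  — shift
  I7: { [B → . L C n], [B → L . C n], [C → . B B e], [C → . Y], [L → . L L id], [L → . n +], [L → L . L id], [L → L L . id], [Y → . C e], [Y → . L n], [Y → L . n] }  — shift
  I8: { [C → Y .] }  — reduce
  I9: { [L → L L id .] }  — reduce
  I10: { [L → n . +], [Y → L n .] }  — shift, reduce
  I11: { [Y → C e .] }  — reduce
  I12: { [B → L C n .] }  — reduce
  I13: { [C → B B . e] }  — shift
  I14: { [C → B B e .] }  — reduce

I10 contains reduce item [Y → L n .] and shift item [L → n . +] — shift-reduce conflict.

Answer: Yes — I10: [Y → L n .] vs [L → n . +]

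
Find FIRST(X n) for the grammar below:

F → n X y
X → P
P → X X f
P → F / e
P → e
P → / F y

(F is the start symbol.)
{ '/', 'e', 'n' }

FIRST sets of the non-terminals involved (from the grammar, by fixed-point iteration):
  FIRST(X) = { '/', 'e', 'n' }

To compute FIRST(X n), process the symbols left to right:
Symbol X is a non-terminal. Add FIRST(X) \ {ε} = { '/', 'e', 'n' }
X is not nullable (ε ∉ FIRST(X)), so stop here.
FIRST(X n) = { '/', 'e', 'n' }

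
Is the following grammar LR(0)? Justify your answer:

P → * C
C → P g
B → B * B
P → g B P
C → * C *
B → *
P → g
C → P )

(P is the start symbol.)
A grammar is LR(0) if no state in the canonical LR(0) collection has:
  - both a shift item (dot before a terminal) and a complete item (shift-reduce conflict), or
  - two or more complete items (reduce-reduce conflict; the accept item [P' → P .] counts as a complete item here).

Augment with P' → P and build the canonical LR(0) collection (I0 = CLOSURE({[P' → . P]}), then GOTO on every symbol after a dot until no new states appear). It has 18 states:
  I0: { [P → . * C], [P → . g B P], [P → . g], [P' → . P] }  — shift
  I1: { [C → . * C *], [C → . P )], [C → . P g], [P → * . C], [P → . * C], [P → . g B P], [P → . g] }  — shift
  I2: { [P' → P .] }  — accept
  I3: { [B → . *], [B → . B * B], [P → g . B P], [P → g .] }  — shift, reduce
  I4: { [B → * .] }  — reduce
  I5: { [B → B . * B], [P → . * C], [P → . g B P], [P → . g], [P → g B . P] }  — shift
  I6: { [B → . *], [B → . B * B], [B → B * . B], [C → . * C *], [C → . P )], [C → . P g], [P → * . C], [P → . * C], [P → . g B P], [P → . g] }  — shift
  I7: { [P → g B P .] }  — reduce
  I8: { [B → * .], [C → * . C *], [C → . * C *], [C → . P )], [C → . P g], [P → * . C], [P → . * C], [P → . g B P], [P → . g] }  — shift, reduce
  I9: { [B → B * B .], [B → B . * B] }  — shift, reduce
  I10: { [P → * C .] }  — reduce
  I11: { [C → P . )], [C → P . g] }  — shift
  I12: { [C → P ) .] }  — reduce
  I13: { [C → P g .] }  — reduce
  I14: { [B → . *], [B → . B * B], [B → B * . B] }  — shift
  I15: { [C → * . C *], [C → . * C *], [C → . P )], [C → . P g], [P → * . C], [P → . * C], [P → . g B P], [P → . g] }  — shift
  I16: { [C → * C . *], [P → * C .] }  — shift, reduce
  I17: { [C → * C * .] }  — reduce

Conflict in state I3:
  Shift-reduce conflict between [P → g .] and [B → . *]
So the grammar is NOT LR(0).

Answer: No. Shift-reduce conflict between [P → g .] and [B → . *]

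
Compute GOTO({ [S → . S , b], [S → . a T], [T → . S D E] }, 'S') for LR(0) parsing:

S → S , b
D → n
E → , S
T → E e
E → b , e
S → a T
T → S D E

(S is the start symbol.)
{ [D → . n], [S → S . , b], [T → S . D E] }

GOTO(I, 'S') = CLOSURE({ [A → αX.β] : [A → α.Xβ] ∈ I, X = 'S' })

Items with dot before 'S', with the dot advanced:
  [S → . S , b] → [S → S . , b]
  [T → . S D E] → [T → S . D E]
Closure of the advanced items:
  [T → S . D E] has the dot before D: add [D → . n]

GOTO = { [D → . n], [S → S . , b], [T → S . D E] }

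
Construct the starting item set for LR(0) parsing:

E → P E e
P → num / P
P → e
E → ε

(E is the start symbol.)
{ [E → . P E e], [E → .], [E' → . E], [P → . e], [P → . num / P] }

First, augment the grammar with E' → E
I₀ = CLOSURE({ [E' → . E] }):
  [E' → . E] has the dot before E: add [E → . P E e], [E → .]
  [E → . P E e] has the dot before P: add [P → . num / P], [P → . e]
No further items can be added.

I₀ = { [E → . P E e], [E → .], [E' → . E], [P → . e], [P → . num / P] }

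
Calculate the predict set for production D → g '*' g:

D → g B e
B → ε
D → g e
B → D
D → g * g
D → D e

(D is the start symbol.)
{ 'g' }

PREDICT(D → g '*' g) = (FIRST(RHS) \ {ε}) ∪ (FOLLOW(D) if ε ∈ FIRST(RHS), i.e. RHS ⇒* ε)
FIRST(g '*' g) = { 'g' }
ε ∉ FIRST(g '*' g), so FOLLOW(D) is not added.
PREDICT(D → g '*' g) = { 'g' }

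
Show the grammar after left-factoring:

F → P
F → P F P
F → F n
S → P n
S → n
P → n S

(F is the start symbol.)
Left-factoring transforms A → αβ₁ | αβ₂ into A → αA' and A' → β₁ | β₂
(α is the longest common prefix among the alternatives). Repeat until
no nonterminal has two alternatives with a common prefix.

Round 1: F has alternatives sharing prefix 'P'. Introduce F': F → P F'
  Add: F' → ε
  Add: F' → F P

No remaining common prefixes — done.

Resulting grammar:
F → P F'
F' → ε
F' → F P
F → F n
S → P n
S → n
P → n S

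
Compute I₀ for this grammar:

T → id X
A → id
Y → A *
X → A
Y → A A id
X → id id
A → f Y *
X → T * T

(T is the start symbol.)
First, augment the grammar with T' → T
I₀ = CLOSURE({ [T' → . T] }):
  [T' → . T] has the dot before T: add [T → . id X]
No further items can be added.

I₀ = { [T → . id X], [T' → . T] }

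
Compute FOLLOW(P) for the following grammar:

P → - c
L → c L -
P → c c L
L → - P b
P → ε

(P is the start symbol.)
To compute FOLLOW(P), find every occurrence of P on a right-hand side N → α P β: add FIRST(β) \ {ε}, and if β is empty or nullable also add FOLLOW(N). Iterate to a fixed point.

P is the start symbol, so $ ∈ FOLLOW(P).
In L → - P b: P is followed by b, add FIRST(b) \ {ε} = { 'b' }

Taking the union: FOLLOW(P) = { $, 'b' }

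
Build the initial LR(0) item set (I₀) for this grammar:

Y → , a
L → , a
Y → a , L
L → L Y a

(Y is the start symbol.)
First, augment the grammar with Y' → Y
I₀ = CLOSURE({ [Y' → . Y] }):
  [Y' → . Y] has the dot before Y: add [Y → . , a], [Y → . a , L]
No further items can be added.

I₀ = { [Y → . , a], [Y → . a , L], [Y' → . Y] }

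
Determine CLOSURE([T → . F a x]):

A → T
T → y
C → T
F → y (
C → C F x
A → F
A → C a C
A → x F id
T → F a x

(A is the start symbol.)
{ [F → . y (], [T → . F a x] }

Start with: [T → . F a x]
  [T → . F a x] has the dot before F: add [F → . y (]
No further items can be added.

CLOSURE = { [F → . y (], [T → . F a x] }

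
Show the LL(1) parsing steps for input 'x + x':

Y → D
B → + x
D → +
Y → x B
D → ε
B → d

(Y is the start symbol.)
LL(1) parsing maintains a stack (initially the start symbol over $) and the input. At each step: if the stack top is a terminal, match it against the current input token; if it is a non-terminal N, replace it with the RHS of M[N, lookahead] (the unique production whose predict set contains the lookahead).

Stack is shown with the top on the left.

Stack  Input    Action
----------------------
Y $    x + x $  output Y → x B
x B $  x + x $  match 'x'
B $    + x $    output B → + x
+ x $  + x $    match '+'
x $    x $      match 'x'
$      $        accept

The string is accepted.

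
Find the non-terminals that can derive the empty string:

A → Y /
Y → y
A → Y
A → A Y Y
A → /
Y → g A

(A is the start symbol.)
None

A non-terminal is nullable if it can derive ε (the empty string): either it has an ε-production, or it has a production whose right-hand side consists entirely of nullable non-terminals.

There are no ε-productions, so no non-terminal can derive ε.
No non-terminals are nullable.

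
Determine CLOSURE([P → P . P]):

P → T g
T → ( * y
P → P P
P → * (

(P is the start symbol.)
To compute CLOSURE, for each item [A → α.Bβ] where B is a non-terminal, add [B → .γ] for all productions B → γ; repeat for the newly added items until nothing changes.

Start with: [P → P . P]
  [P → P . P] has the dot before P: add [P → . T g], [P → . P P], [P → . * (]
  [P → . T g] has the dot before T: add [T → . ( * y]
No further items can be added.

CLOSURE = { [P → . * (], [P → . P P], [P → . T g], [P → P . P], [T → . ( * y] }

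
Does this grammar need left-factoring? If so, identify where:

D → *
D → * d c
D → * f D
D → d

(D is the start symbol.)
Left-factoring is needed when two productions for the same non-terminal
share a common prefix on the right-hand side.

Productions for D:
  D → *
  D → * d c
  D → * f D
  D → d

Found common prefix '*' in productions for D

Answer: Yes, D has productions with common prefix '*'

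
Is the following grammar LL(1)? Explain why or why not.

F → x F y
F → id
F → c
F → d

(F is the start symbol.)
A grammar is LL(1) if for each non-terminal N with multiple productions, the predict sets of those productions are pairwise disjoint, where PREDICT(N → α) = (FIRST(α) \ {ε}) ∪ (FOLLOW(N) if α ⇒* ε).

For F:
  PREDICT(F → x F y) = { 'x' }
  PREDICT(F → id) = { 'id' }
  PREDICT(F → c) = { 'c' }
  PREDICT(F → d) = { 'd' }

All predict sets are disjoint. The grammar IS LL(1).

Answer: Yes, the grammar is LL(1).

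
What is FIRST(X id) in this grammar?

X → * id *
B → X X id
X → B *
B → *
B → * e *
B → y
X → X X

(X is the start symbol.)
{ '*', 'y' }

FIRST sets of the non-terminals involved (from the grammar, by fixed-point iteration):
  FIRST(X) = { '*', 'y' }

To compute FIRST(X id), process the symbols left to right:
Symbol X is a non-terminal. Add FIRST(X) \ {ε} = { '*', 'y' }
X is not nullable (ε ∉ FIRST(X)), so stop here.
FIRST(X id) = { '*', 'y' }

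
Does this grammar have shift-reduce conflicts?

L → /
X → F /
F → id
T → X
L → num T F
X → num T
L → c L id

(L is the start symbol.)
No shift-reduce conflicts

Augment with L' → L and build the canonical LR(0) collection (I0 = CLOSURE({[L' → . L]}), then GOTO on every symbol after a dot until no new states appear). It has 15 states:
  I0: { [L → . /], [L → . c L id], [L → . num T F], [L' → . L] }  — shift
  I1: { [L → / .] }  — reduce
  I2: { [L' → L .] }  — accept
  I3: { [L → . /], [L → . c L id], [L → . num T F], [L → c . L id] }  — shift
  I4: { [F → . id], [L → num . T F], [T → . X], [X → . F /], [X → . num T] }  — shift
  I5: { [X → F . /] }  — shift
  I6: { [F → . id], [L → num T . F] }  — shift
  I7: { [T → X .] }  — reduce
  I8: { [F → id .] }  — reduce
  I9: { [F → . id], [T → . X], [X → . F /], [X → . num T], [X → num . T] }  — shift
  I10: { [X → num T .] }  — reduce
  I11: { [L → num T F .] }  — reduce
  I12: { [X → F / .] }  — reduce
  I13: { [L → c L . id] }  — shift
  I14: { [L → c L id .] }  — reduce

No state contains both a complete item and a shift item.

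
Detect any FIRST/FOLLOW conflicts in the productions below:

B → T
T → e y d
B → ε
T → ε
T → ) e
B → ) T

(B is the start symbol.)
Nullable non-terminals: B, T.
FIRST sets used below: FIRST(T) = { ')', 'e', ε }

B: nullable alternative(s) B → T, B → ε; FOLLOW(B) = { $ }
  B → T: FIRST \ {ε} = { ')', 'e' } — disjoint from FOLLOW(B)
  B → ε: FIRST \ {ε} = { } — disjoint from FOLLOW(B)
  B → ) T: FIRST \ {ε} = { ')' } — disjoint from FOLLOW(B)

T: nullable alternative(s) T → ε; FOLLOW(T) = { $ }
  T → e y d: FIRST \ {ε} = { 'e' } — disjoint from FOLLOW(T)
  T → ε: FIRST \ {ε} = { } — this is the only nullable alternative, skip
  T → ) e: FIRST \ {ε} = { ')' } — disjoint from FOLLOW(T)

No FIRST/FOLLOW conflicts found.

Answer: No FIRST/FOLLOW conflicts.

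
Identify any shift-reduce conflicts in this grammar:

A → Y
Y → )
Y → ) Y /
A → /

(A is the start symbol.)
Augment with A' → A and build the canonical LR(0) collection (I0 = CLOSURE({[A' → . A]}), then GOTO on every symbol after a dot until no new states appear). It has 7 states:
  I0: { [A → . /], [A → . Y], [A' → . A], [Y → . ) Y /], [Y → . )] }  — shift
  I1: { [Y → ) . Y /], [Y → ) .], [Y → . ) Y /], [Y → . )] }  — shift, reduce
  I2: { [A → / .] }  — reduce
  I3: { [A' → A .] }  — accept
  I4: { [A → Y .] }  — reduce
  I5: { [Y → ) Y . /] }  — shift
  I6: { [Y → ) Y / .] }  — reduce

I1 contains reduce item [Y → ) .] and shift items [Y → . )], [Y → . ) Y /] — shift-reduce conflict.

Answer: Yes — I1: [Y → ) .] vs [Y → . )]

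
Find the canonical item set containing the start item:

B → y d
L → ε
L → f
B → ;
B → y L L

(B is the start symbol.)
{ [B → . ;], [B → . y L L], [B → . y d], [B' → . B] }

First, augment the grammar with B' → B
I₀ = CLOSURE({ [B' → . B] }):
  [B' → . B] has the dot before B: add [B → . y d], [B → . ;], [B → . y L L]
No further items can be added.

I₀ = { [B → . ;], [B → . y L L], [B → . y d], [B' → . B] }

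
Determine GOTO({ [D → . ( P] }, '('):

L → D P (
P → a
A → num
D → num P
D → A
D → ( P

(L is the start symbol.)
GOTO(I, '(') = CLOSURE({ [A → αX.β] : [A → α.Xβ] ∈ I, X = '(' })

Items with dot before '(', with the dot advanced:
  [D → . ( P] → [D → ( . P]
Closure of the advanced items:
  [D → ( . P] has the dot before P: add [P → . a]

GOTO = { [D → ( . P], [P → . a] }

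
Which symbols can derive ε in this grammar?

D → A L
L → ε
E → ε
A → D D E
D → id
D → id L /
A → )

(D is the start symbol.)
{ 'E', 'L' }

A non-terminal is nullable if it can derive ε (the empty string): either it has an ε-production, or it has a production whose right-hand side consists entirely of nullable non-terminals.

ε-productions: L → ε, E → ε
So L, E are immediately nullable.
No further non-terminal can be added: every production for the remaining non-terminals contains a terminal or a non-nullable non-terminal.
Nullable = { 'E', 'L' }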